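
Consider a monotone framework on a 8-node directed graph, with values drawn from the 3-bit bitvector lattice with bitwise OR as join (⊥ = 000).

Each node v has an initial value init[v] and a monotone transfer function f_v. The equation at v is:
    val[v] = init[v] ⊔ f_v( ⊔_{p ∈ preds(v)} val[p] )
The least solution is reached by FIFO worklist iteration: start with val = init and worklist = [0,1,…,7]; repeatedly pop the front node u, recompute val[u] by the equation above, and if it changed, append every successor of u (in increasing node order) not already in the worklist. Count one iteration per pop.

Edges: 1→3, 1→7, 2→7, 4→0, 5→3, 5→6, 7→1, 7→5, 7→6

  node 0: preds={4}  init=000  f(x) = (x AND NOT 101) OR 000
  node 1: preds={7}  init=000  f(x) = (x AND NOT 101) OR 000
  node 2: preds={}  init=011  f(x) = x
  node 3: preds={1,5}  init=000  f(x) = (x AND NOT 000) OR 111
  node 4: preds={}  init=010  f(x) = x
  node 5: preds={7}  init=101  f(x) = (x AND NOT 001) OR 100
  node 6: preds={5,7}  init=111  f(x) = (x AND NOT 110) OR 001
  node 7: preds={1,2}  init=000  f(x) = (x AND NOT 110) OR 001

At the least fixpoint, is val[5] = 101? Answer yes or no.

Trace (11 dequeues):
  [1] u=0 | in 010 | out 010 | prev 000 | push {}
  [2] u=1 | in 000 | out 000 | ==
  [3] u=2 | in 000 | out 011 | ==
  [4] u=3 | in 101 | out 111 | prev 000 | push {}
  [5] u=4 | in 000 | out 010 | ==
  [6] u=5 | in 000 | out 101 | ==
  [7] u=6 | in 101 | out 111 | ==
  [8] u=7 | in 011 | out 001 | prev 000 | push {1,5,6}
  [9] u=1 | in 001 | out 000 | ==
  [10] u=5 | in 001 | out 101 | ==
  [11] u=6 | in 101 | out 111 | ==

Converged values:
  [0] 010
  [1] 000
  [2] 011
  [3] 111
  [4] 010
  [5] 101
  [6] 111
  [7] 001

yes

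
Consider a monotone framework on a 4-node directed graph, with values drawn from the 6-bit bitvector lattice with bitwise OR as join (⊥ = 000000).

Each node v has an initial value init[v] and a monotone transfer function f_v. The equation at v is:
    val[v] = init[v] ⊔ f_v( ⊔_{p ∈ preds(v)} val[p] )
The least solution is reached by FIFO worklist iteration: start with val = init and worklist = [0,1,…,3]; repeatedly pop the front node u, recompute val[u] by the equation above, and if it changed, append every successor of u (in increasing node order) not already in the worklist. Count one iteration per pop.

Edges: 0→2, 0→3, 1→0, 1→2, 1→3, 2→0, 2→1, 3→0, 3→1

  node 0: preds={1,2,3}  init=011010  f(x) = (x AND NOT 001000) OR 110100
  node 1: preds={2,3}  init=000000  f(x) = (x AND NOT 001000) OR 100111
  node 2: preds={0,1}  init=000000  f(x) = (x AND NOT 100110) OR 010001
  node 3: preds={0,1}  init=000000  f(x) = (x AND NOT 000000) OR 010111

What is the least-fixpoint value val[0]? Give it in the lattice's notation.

Trace (9 dequeues):
  [1] u=0 | in 000000 | out 111110 | prev 011010 | push {}
  [2] u=1 | in 000000 | out 100111 | prev 000000 | push {0}
  [3] u=2 | in 111111 | out 011001 | prev 000000 | push {1}
  [4] u=3 | in 111111 | out 111111 | prev 000000 | push {}
  [5] u=0 | in 111111 | out 111111 | prev 111110 | push {2,3}
  [6] u=1 | in 111111 | out 110111 | prev 100111 | push {0}
  [7] u=2 | in 111111 | out 011001 | ==
  [8] u=3 | in 111111 | out 111111 | ==
  [9] u=0 | in 111111 | out 111111 | ==

Converged values:
  [0] 111111
  [1] 110111
  [2] 011001
  [3] 111111

111111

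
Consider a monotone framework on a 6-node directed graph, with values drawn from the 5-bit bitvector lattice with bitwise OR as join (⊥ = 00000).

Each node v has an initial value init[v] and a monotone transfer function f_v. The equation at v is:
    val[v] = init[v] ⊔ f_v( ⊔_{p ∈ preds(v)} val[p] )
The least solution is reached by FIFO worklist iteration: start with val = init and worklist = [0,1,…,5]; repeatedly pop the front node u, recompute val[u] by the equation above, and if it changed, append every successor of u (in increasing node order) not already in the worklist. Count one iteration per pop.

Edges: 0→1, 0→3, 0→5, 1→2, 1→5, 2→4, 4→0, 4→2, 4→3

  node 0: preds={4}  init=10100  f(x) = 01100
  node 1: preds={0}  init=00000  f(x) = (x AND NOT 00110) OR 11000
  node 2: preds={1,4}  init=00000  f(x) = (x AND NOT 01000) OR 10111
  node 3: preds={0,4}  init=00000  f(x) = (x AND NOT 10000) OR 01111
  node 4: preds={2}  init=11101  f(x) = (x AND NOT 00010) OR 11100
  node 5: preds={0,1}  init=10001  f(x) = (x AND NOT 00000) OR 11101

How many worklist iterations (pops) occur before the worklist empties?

Iteration log — 6 steps:
  step 1. node 0  ⊔preds=11101  new=11100  old=10100  +wl: 
  step 2. node 1  ⊔preds=11100  new=11000  old=00000  +wl: 
  step 3. node 2  ⊔preds=11101  new=10111  old=00000  +wl: 
  step 4. node 3  ⊔preds=11101  new=01111  old=00000  +wl: 
  step 5. node 4  ⊔preds=10111  new=11101  stable
  step 6. node 5  ⊔preds=11100  new=11101  old=10001  +wl: 

Least fixpoint reached:
  node 0: 11100
  node 1: 11000
  node 2: 10111
  node 3: 01111
  node 4: 11101
  node 5: 11101

6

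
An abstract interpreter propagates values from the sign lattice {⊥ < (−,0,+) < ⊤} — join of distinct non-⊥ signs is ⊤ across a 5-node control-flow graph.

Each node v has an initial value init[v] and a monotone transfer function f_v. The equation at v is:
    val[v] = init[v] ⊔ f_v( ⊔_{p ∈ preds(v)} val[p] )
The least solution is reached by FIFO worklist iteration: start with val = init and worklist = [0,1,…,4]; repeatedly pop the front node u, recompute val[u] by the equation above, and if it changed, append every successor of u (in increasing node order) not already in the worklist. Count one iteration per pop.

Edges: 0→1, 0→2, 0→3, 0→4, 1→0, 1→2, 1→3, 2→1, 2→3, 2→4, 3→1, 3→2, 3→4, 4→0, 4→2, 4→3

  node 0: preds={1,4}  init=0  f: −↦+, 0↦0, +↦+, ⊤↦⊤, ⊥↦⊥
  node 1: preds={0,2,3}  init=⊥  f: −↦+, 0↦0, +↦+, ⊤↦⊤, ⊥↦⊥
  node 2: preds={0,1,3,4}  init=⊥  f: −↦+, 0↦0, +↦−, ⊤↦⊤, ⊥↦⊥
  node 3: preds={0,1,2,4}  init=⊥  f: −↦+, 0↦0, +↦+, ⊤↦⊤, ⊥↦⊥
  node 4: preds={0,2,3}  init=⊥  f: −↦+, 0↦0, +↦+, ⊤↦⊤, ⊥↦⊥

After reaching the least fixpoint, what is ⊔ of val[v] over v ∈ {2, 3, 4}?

0

Trace (9 dequeues):
  [1] u=0 | in ⊥ | out 0 | ==
  [2] u=1 | in 0 | out 0 | prev ⊥ | push {0}
  [3] u=2 | in 0 | out 0 | prev ⊥ | push {1}
  [4] u=3 | in 0 | out 0 | prev ⊥ | push {2}
  [5] u=4 | in 0 | out 0 | prev ⊥ | push {3}
  [6] u=0 | in 0 | out 0 | ==
  [7] u=1 | in 0 | out 0 | ==
  [8] u=2 | in 0 | out 0 | ==
  [9] u=3 | in 0 | out 0 | ==

Converged values:
  [0] 0
  [1] 0
  [2] 0
  [3] 0
  [4] 0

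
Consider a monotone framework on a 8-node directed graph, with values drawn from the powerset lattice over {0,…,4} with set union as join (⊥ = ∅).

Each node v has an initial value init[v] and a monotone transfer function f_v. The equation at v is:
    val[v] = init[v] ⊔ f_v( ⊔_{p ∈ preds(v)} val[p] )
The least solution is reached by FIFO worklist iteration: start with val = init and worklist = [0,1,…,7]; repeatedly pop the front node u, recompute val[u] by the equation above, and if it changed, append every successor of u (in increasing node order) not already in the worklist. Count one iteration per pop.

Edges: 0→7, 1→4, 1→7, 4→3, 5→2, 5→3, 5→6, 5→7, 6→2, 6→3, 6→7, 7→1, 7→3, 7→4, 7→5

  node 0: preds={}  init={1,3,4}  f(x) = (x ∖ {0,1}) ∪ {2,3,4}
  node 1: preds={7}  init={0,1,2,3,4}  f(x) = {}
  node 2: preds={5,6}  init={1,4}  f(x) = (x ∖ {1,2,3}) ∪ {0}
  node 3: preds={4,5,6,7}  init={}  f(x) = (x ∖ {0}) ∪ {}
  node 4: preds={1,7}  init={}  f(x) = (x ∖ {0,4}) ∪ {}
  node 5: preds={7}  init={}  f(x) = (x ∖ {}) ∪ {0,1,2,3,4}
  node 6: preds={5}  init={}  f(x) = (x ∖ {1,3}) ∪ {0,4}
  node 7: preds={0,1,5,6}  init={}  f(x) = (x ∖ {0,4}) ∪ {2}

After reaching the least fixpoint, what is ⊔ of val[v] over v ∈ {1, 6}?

Iteration log — 13 steps:
  step 1. node 0  ⊔preds={}  new={1,2,3,4}  old={1,3,4}  +wl: 
  step 2. node 1  ⊔preds={}  new={0,1,2,3,4}  stable
  step 3. node 2  ⊔preds={}  new={0,1,4}  old={1,4}  +wl: 
  step 4. node 3  ⊔preds={}  new={}  stable
  step 5. node 4  ⊔preds={0,1,2,3,4}  new={1,2,3}  old={}  +wl: 3
  step 6. node 5  ⊔preds={}  new={0,1,2,3,4}  old={}  +wl: 2
  step 7. node 6  ⊔preds={0,1,2,3,4}  new={0,2,4}  old={}  +wl: 
  step 8. node 7  ⊔preds={0,1,2,3,4}  new={1,2,3}  old={}  +wl: 1,4,5
  step 9. node 3  ⊔preds={0,1,2,3,4}  new={1,2,3,4}  old={}  +wl: 
  step 10. node 2  ⊔preds={0,1,2,3,4}  new={0,1,4}  stable
  step 11. node 1  ⊔preds={1,2,3}  new={0,1,2,3,4}  stable
  step 12. node 4  ⊔preds={0,1,2,3,4}  new={1,2,3}  stable
  step 13. node 5  ⊔preds={1,2,3}  new={0,1,2,3,4}  stable

Least fixpoint reached:
  node 0: {1,2,3,4}
  node 1: {0,1,2,3,4}
  node 2: {0,1,4}
  node 3: {1,2,3,4}
  node 4: {1,2,3}
  node 5: {0,1,2,3,4}
  node 6: {0,2,4}
  node 7: {1,2,3}

{0,1,2,3,4}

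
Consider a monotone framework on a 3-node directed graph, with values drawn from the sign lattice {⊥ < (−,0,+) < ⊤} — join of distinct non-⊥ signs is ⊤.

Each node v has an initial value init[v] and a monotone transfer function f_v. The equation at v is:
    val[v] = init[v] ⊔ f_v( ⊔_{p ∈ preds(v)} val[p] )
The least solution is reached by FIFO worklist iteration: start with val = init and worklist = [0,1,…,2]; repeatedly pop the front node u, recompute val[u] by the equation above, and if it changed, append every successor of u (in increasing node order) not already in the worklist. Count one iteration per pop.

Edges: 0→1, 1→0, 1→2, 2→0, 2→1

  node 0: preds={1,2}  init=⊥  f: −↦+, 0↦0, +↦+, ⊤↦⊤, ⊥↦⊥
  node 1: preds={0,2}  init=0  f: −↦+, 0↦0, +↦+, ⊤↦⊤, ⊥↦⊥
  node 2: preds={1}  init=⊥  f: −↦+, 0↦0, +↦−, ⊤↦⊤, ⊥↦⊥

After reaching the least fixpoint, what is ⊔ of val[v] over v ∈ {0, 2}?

Trace (5 dequeues):
  [1] u=0 | in 0 | out 0 | prev ⊥ | push {}
  [2] u=1 | in 0 | out 0 | ==
  [3] u=2 | in 0 | out 0 | prev ⊥ | push {0,1}
  [4] u=0 | in 0 | out 0 | ==
  [5] u=1 | in 0 | out 0 | ==

Converged values:
  [0] 0
  [1] 0
  [2] 0

0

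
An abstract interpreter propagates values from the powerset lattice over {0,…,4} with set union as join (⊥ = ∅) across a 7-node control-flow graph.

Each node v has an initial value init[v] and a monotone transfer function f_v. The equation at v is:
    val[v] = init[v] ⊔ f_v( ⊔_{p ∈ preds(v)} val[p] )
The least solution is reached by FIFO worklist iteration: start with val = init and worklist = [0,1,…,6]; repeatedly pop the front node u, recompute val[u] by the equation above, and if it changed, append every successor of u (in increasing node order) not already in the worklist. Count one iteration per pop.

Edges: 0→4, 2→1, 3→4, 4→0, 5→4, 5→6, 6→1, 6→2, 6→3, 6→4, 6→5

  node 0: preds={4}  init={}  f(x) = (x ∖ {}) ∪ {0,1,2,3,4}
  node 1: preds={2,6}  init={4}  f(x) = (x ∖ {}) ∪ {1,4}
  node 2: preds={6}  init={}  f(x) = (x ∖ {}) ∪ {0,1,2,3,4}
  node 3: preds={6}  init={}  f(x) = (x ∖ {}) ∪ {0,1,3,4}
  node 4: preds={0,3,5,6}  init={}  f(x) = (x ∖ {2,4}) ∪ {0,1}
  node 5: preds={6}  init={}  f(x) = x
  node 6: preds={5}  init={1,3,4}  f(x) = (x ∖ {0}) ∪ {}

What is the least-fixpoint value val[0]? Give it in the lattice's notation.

Trace (10 dequeues):
  [1] u=0 | in {} | out {0,1,2,3,4} | prev {} | push {}
  [2] u=1 | in {1,3,4} | out {1,3,4} | prev {4} | push {}
  [3] u=2 | in {1,3,4} | out {0,1,2,3,4} | prev {} | push {1}
  [4] u=3 | in {1,3,4} | out {0,1,3,4} | prev {} | push {}
  [5] u=4 | in {0,1,2,3,4} | out {0,1,3} | prev {} | push {0}
  [6] u=5 | in {1,3,4} | out {1,3,4} | prev {} | push {4}
  [7] u=6 | in {1,3,4} | out {1,3,4} | ==
  [8] u=1 | in {0,1,2,3,4} | out {0,1,2,3,4} | prev {1,3,4} | push {}
  [9] u=0 | in {0,1,3} | out {0,1,2,3,4} | ==
  [10] u=4 | in {0,1,2,3,4} | out {0,1,3} | ==

Converged values:
  [0] {0,1,2,3,4}
  [1] {0,1,2,3,4}
  [2] {0,1,2,3,4}
  [3] {0,1,3,4}
  [4] {0,1,3}
  [5] {1,3,4}
  [6] {1,3,4}

{0,1,2,3,4}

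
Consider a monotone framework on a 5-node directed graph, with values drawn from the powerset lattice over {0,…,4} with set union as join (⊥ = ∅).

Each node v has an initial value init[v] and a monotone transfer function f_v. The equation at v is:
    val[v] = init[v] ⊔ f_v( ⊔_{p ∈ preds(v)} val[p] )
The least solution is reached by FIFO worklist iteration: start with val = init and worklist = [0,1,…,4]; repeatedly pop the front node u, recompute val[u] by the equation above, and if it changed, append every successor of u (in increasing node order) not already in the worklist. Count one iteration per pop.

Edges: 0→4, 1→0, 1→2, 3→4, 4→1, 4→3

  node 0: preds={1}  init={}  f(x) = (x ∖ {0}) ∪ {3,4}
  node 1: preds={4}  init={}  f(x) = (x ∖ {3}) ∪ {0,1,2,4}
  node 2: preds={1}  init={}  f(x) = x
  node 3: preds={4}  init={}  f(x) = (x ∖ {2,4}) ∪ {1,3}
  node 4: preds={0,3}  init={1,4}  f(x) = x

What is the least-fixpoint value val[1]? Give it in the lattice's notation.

Iteration log — 11 steps:
  step 1. node 0  ⊔preds={}  new={3,4}  old={}  +wl: 
  step 2. node 1  ⊔preds={1,4}  new={0,1,2,4}  old={}  +wl: 0
  step 3. node 2  ⊔preds={0,1,2,4}  new={0,1,2,4}  old={}  +wl: 
  step 4. node 3  ⊔preds={1,4}  new={1,3}  old={}  +wl: 
  step 5. node 4  ⊔preds={1,3,4}  new={1,3,4}  old={1,4}  +wl: 1,3
  step 6. node 0  ⊔preds={0,1,2,4}  new={1,2,3,4}  old={3,4}  +wl: 4
  step 7. node 1  ⊔preds={1,3,4}  new={0,1,2,4}  stable
  step 8. node 3  ⊔preds={1,3,4}  new={1,3}  stable
  step 9. node 4  ⊔preds={1,2,3,4}  new={1,2,3,4}  old={1,3,4}  +wl: 1,3
  step 10. node 1  ⊔preds={1,2,3,4}  new={0,1,2,4}  stable
  step 11. node 3  ⊔preds={1,2,3,4}  new={1,3}  stable

Least fixpoint reached:
  node 0: {1,2,3,4}
  node 1: {0,1,2,4}
  node 2: {0,1,2,4}
  node 3: {1,3}
  node 4: {1,2,3,4}

{0,1,2,4}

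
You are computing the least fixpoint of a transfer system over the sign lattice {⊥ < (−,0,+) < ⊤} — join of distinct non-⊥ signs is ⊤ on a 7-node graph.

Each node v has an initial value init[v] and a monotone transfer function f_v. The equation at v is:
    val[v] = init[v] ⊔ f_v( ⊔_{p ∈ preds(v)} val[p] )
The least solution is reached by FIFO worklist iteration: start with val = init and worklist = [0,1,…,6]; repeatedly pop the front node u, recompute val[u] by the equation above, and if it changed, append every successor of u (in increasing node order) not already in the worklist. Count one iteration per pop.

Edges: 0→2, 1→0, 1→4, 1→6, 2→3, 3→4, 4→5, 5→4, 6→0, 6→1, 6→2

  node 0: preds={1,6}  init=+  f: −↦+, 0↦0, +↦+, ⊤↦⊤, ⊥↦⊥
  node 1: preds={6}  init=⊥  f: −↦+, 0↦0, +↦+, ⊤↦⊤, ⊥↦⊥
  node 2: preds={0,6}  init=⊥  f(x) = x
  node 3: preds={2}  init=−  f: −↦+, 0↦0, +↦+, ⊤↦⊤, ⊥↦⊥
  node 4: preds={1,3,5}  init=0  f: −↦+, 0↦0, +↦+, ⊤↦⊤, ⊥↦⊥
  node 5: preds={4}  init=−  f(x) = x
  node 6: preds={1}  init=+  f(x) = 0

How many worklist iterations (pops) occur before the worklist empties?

Worklist (15 pops):
  #1 pop 0: in=+ → + (no change)
  #2 pop 1: in=+ → + (was ⊥); enqueue [0]
  #3 pop 2: in=+ → + (was ⊥); enqueue []
  #4 pop 3: in=+ → ⊤ (was −); enqueue []
  #5 pop 4: in=⊤ → ⊤ (was 0); enqueue []
  #6 pop 5: in=⊤ → ⊤ (was −); enqueue [4]
  #7 pop 6: in=+ → ⊤ (was +); enqueue [1,2]
  #8 pop 0: in=⊤ → ⊤ (was +); enqueue []
  #9 pop 4: in=⊤ → ⊤ (no change)
  #10 pop 1: in=⊤ → ⊤ (was +); enqueue [0,4,6]
  #11 pop 2: in=⊤ → ⊤ (was +); enqueue [3]
  #12 pop 0: in=⊤ → ⊤ (no change)
  #13 pop 4: in=⊤ → ⊤ (no change)
  #14 pop 6: in=⊤ → ⊤ (no change)
  #15 pop 3: in=⊤ → ⊤ (no change)

Fixpoint:
  val[0] = ⊤
  val[1] = ⊤
  val[2] = ⊤
  val[3] = ⊤
  val[4] = ⊤
  val[5] = ⊤
  val[6] = ⊤

15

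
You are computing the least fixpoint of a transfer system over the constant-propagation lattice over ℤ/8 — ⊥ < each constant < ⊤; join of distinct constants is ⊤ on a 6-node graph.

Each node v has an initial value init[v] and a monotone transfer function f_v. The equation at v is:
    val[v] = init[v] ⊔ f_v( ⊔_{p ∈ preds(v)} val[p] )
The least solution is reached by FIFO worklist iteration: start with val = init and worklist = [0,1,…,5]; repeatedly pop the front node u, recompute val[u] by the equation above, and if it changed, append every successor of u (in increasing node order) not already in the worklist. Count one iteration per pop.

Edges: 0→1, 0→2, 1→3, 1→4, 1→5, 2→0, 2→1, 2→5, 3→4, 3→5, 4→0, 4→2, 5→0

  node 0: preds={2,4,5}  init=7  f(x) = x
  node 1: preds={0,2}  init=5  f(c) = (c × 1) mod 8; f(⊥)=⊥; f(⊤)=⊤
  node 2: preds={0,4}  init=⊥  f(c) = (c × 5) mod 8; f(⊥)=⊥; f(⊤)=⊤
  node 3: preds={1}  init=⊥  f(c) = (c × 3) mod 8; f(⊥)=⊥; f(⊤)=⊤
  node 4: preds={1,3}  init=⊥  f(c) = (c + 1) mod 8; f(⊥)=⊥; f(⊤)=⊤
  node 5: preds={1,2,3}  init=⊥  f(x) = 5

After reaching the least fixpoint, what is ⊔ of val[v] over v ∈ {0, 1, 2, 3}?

⊤

Trace (12 dequeues):
  [1] u=0 | in ⊥ | out 7 | ==
  [2] u=1 | in 7 | out ⊤ | prev 5 | push {}
  [3] u=2 | in 7 | out 3 | prev ⊥ | push {0,1}
  [4] u=3 | in ⊤ | out ⊤ | prev ⊥ | push {}
  [5] u=4 | in ⊤ | out ⊤ | prev ⊥ | push {2}
  [6] u=5 | in ⊤ | out 5 | prev ⊥ | push {}
  [7] u=0 | in ⊤ | out ⊤ | prev 7 | push {}
  [8] u=1 | in ⊤ | out ⊤ | ==
  [9] u=2 | in ⊤ | out ⊤ | prev 3 | push {0,1,5}
  [10] u=0 | in ⊤ | out ⊤ | ==
  [11] u=1 | in ⊤ | out ⊤ | ==
  [12] u=5 | in ⊤ | out 5 | ==

Converged values:
  [0] ⊤
  [1] ⊤
  [2] ⊤
  [3] ⊤
  [4] ⊤
  [5] 5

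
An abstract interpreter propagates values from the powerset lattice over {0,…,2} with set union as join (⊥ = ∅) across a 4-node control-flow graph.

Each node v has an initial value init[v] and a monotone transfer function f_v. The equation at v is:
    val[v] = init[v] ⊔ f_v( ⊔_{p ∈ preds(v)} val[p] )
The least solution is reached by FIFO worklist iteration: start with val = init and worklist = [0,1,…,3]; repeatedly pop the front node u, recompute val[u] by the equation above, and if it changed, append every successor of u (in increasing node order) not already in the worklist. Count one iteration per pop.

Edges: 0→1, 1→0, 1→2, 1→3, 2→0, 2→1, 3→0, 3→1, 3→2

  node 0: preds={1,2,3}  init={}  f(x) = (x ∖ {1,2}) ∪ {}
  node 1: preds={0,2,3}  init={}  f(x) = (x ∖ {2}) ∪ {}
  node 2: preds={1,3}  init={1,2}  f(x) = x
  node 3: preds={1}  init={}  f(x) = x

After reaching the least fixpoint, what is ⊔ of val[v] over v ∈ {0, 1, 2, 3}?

{1,2}

Iteration log — 7 steps:
  step 1. node 0  ⊔preds={1,2}  new={}  stable
  step 2. node 1  ⊔preds={1,2}  new={1}  old={}  +wl: 0
  step 3. node 2  ⊔preds={1}  new={1,2}  stable
  step 4. node 3  ⊔preds={1}  new={1}  old={}  +wl: 1,2
  step 5. node 0  ⊔preds={1,2}  new={}  stable
  step 6. node 1  ⊔preds={1,2}  new={1}  stable
  step 7. node 2  ⊔preds={1}  new={1,2}  stable

Least fixpoint reached:
  node 0: {}
  node 1: {1}
  node 2: {1,2}
  node 3: {1}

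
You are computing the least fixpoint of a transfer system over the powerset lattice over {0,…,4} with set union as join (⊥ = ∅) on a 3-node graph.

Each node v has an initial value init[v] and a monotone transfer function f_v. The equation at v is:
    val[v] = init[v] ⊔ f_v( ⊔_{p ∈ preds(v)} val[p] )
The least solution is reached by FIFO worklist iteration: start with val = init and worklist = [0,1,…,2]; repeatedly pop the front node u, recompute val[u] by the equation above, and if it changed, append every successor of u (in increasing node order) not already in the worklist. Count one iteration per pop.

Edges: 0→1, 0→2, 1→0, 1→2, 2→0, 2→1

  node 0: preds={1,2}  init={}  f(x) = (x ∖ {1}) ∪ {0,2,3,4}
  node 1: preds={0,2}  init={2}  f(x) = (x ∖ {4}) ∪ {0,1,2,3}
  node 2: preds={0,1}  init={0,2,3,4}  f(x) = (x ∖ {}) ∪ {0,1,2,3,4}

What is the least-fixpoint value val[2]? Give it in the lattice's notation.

Trace (5 dequeues):
  [1] u=0 | in {0,2,3,4} | out {0,2,3,4} | prev {} | push {}
  [2] u=1 | in {0,2,3,4} | out {0,1,2,3} | prev {2} | push {0}
  [3] u=2 | in {0,1,2,3,4} | out {0,1,2,3,4} | prev {0,2,3,4} | push {1}
  [4] u=0 | in {0,1,2,3,4} | out {0,2,3,4} | ==
  [5] u=1 | in {0,1,2,3,4} | out {0,1,2,3} | ==

Converged values:
  [0] {0,2,3,4}
  [1] {0,1,2,3}
  [2] {0,1,2,3,4}

{0,1,2,3,4}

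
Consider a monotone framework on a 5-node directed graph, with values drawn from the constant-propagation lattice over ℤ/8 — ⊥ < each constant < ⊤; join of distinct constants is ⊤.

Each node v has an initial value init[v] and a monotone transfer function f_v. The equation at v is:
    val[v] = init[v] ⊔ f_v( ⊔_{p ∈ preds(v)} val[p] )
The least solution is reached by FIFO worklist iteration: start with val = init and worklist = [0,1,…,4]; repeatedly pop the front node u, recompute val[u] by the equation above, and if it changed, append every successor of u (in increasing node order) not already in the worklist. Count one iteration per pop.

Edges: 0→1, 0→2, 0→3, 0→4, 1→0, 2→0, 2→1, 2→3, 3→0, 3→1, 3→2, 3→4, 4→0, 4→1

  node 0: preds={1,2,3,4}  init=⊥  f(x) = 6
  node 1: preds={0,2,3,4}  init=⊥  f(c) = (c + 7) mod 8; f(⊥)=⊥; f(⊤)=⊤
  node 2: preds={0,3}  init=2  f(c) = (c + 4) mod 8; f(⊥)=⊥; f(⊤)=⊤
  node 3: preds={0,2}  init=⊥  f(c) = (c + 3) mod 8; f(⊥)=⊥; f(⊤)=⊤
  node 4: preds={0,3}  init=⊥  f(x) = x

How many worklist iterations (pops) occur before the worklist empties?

Trace (11 dequeues):
  [1] u=0 | in 2 | out 6 | prev ⊥ | push {}
  [2] u=1 | in ⊤ | out ⊤ | prev ⊥ | push {0}
  [3] u=2 | in 6 | out 2 | ==
  [4] u=3 | in ⊤ | out ⊤ | prev ⊥ | push {1,2}
  [5] u=4 | in ⊤ | out ⊤ | prev ⊥ | push {}
  [6] u=0 | in ⊤ | out 6 | ==
  [7] u=1 | in ⊤ | out ⊤ | ==
  [8] u=2 | in ⊤ | out ⊤ | prev 2 | push {0,1,3}
  [9] u=0 | in ⊤ | out 6 | ==
  [10] u=1 | in ⊤ | out ⊤ | ==
  [11] u=3 | in ⊤ | out ⊤ | ==

Converged values:
  [0] 6
  [1] ⊤
  [2] ⊤
  [3] ⊤
  [4] ⊤

11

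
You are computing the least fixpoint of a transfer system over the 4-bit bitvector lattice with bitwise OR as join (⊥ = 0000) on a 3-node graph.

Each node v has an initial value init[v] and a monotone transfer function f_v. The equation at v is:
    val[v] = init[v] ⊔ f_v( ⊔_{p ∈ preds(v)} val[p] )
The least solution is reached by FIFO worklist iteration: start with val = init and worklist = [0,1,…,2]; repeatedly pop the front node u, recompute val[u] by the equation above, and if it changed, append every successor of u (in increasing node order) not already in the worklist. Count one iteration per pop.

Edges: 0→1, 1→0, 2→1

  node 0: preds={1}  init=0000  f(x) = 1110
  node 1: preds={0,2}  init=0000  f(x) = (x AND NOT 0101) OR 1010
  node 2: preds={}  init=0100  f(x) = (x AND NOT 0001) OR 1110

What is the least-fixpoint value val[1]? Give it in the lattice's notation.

Worklist (5 pops):
  #1 pop 0: in=0000 → 1110 (was 0000); enqueue []
  #2 pop 1: in=1110 → 1010 (was 0000); enqueue [0]
  #3 pop 2: in=0000 → 1110 (was 0100); enqueue [1]
  #4 pop 0: in=1010 → 1110 (no change)
  #5 pop 1: in=1110 → 1010 (no change)

Fixpoint:
  val[0] = 1110
  val[1] = 1010
  val[2] = 1110

1010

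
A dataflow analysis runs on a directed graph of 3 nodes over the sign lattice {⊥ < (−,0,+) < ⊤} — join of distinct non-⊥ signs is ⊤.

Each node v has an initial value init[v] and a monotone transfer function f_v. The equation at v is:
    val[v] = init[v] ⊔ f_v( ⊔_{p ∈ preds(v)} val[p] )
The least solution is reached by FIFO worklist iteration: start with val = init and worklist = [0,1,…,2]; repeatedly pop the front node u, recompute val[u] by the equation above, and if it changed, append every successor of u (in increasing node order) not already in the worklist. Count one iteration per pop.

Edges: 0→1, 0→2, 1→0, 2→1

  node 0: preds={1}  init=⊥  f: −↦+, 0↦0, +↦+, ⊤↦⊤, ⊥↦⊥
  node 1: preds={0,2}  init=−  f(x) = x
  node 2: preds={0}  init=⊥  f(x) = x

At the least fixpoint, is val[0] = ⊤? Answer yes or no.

yes

Trace (7 dequeues):
  [1] u=0 | in − | out + | prev ⊥ | push {}
  [2] u=1 | in + | out ⊤ | prev − | push {0}
  [3] u=2 | in + | out + | prev ⊥ | push {1}
  [4] u=0 | in ⊤ | out ⊤ | prev + | push {2}
  [5] u=1 | in ⊤ | out ⊤ | ==
  [6] u=2 | in ⊤ | out ⊤ | prev + | push {1}
  [7] u=1 | in ⊤ | out ⊤ | ==

Converged values:
  [0] ⊤
  [1] ⊤
  [2] ⊤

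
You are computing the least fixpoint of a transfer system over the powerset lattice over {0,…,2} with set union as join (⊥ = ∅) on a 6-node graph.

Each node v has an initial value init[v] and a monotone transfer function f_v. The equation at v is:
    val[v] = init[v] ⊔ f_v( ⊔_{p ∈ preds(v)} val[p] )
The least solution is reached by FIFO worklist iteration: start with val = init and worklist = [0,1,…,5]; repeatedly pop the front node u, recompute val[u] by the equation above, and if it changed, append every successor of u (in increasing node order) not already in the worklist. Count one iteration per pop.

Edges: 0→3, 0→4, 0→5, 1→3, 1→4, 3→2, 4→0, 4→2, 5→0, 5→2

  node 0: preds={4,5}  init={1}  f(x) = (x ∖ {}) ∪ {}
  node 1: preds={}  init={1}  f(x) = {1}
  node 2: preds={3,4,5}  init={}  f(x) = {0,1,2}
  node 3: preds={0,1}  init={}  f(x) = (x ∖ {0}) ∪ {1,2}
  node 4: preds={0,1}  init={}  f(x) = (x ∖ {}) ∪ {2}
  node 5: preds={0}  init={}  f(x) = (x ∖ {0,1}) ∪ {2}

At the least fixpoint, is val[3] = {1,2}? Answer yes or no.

Trace (11 dequeues):
  [1] u=0 | in {} | out {1} | ==
  [2] u=1 | in {} | out {1} | ==
  [3] u=2 | in {} | out {0,1,2} | prev {} | push {}
  [4] u=3 | in {1} | out {1,2} | prev {} | push {2}
  [5] u=4 | in {1} | out {1,2} | prev {} | push {0}
  [6] u=5 | in {1} | out {2} | prev {} | push {}
  [7] u=2 | in {1,2} | out {0,1,2} | ==
  [8] u=0 | in {1,2} | out {1,2} | prev {1} | push {3,4,5}
  [9] u=3 | in {1,2} | out {1,2} | ==
  [10] u=4 | in {1,2} | out {1,2} | ==
  [11] u=5 | in {1,2} | out {2} | ==

Converged values:
  [0] {1,2}
  [1] {1}
  [2] {0,1,2}
  [3] {1,2}
  [4] {1,2}
  [5] {2}

yes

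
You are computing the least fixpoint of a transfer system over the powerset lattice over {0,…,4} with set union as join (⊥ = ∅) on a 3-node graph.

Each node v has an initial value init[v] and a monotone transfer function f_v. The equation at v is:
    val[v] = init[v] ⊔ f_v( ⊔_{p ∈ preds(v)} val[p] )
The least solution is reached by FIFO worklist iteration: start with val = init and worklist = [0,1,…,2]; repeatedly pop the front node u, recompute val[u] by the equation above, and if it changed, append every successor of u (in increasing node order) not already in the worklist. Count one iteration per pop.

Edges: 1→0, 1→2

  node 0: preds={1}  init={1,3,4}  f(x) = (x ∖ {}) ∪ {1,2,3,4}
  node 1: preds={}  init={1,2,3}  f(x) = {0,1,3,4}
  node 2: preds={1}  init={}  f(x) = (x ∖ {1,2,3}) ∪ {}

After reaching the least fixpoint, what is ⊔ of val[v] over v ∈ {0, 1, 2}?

Trace (4 dequeues):
  [1] u=0 | in {1,2,3} | out {1,2,3,4} | prev {1,3,4} | push {}
  [2] u=1 | in {} | out {0,1,2,3,4} | prev {1,2,3} | push {0}
  [3] u=2 | in {0,1,2,3,4} | out {0,4} | prev {} | push {}
  [4] u=0 | in {0,1,2,3,4} | out {0,1,2,3,4} | prev {1,2,3,4} | push {}

Converged values:
  [0] {0,1,2,3,4}
  [1] {0,1,2,3,4}
  [2] {0,4}

{0,1,2,3,4}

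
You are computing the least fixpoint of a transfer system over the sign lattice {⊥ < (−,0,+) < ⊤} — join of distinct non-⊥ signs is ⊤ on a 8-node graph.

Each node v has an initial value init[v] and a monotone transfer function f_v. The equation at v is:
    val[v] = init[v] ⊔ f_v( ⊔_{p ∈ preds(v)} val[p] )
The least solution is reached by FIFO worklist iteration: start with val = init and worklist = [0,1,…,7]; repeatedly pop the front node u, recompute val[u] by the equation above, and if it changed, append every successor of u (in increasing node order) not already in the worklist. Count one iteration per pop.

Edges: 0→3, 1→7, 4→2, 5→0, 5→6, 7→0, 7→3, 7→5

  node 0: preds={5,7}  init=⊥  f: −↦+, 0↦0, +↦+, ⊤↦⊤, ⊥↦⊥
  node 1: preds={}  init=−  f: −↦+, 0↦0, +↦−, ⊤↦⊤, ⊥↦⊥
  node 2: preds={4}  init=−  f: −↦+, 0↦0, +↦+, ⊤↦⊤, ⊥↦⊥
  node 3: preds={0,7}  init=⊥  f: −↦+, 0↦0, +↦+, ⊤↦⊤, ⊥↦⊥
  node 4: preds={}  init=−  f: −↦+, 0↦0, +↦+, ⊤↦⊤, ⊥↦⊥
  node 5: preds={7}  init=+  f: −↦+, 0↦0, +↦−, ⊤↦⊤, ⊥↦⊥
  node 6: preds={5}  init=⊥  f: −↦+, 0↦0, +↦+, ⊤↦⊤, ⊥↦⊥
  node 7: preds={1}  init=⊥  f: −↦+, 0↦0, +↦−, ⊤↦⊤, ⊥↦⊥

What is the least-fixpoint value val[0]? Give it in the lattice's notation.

⊤

Trace (14 dequeues):
  [1] u=0 | in + | out + | prev ⊥ | push {}
  [2] u=1 | in ⊥ | out − | ==
  [3] u=2 | in − | out ⊤ | prev − | push {}
  [4] u=3 | in + | out + | prev ⊥ | push {}
  [5] u=4 | in ⊥ | out − | ==
  [6] u=5 | in ⊥ | out + | ==
  [7] u=6 | in + | out + | prev ⊥ | push {}
  [8] u=7 | in − | out + | prev ⊥ | push {0,3,5}
  [9] u=0 | in + | out + | ==
  [10] u=3 | in + | out + | ==
  [11] u=5 | in + | out ⊤ | prev + | push {0,6}
  [12] u=0 | in ⊤ | out ⊤ | prev + | push {3}
  [13] u=6 | in ⊤ | out ⊤ | prev + | push {}
  [14] u=3 | in ⊤ | out ⊤ | prev + | push {}

Converged values:
  [0] ⊤
  [1] −
  [2] ⊤
  [3] ⊤
  [4] −
  [5] ⊤
  [6] ⊤
  [7] +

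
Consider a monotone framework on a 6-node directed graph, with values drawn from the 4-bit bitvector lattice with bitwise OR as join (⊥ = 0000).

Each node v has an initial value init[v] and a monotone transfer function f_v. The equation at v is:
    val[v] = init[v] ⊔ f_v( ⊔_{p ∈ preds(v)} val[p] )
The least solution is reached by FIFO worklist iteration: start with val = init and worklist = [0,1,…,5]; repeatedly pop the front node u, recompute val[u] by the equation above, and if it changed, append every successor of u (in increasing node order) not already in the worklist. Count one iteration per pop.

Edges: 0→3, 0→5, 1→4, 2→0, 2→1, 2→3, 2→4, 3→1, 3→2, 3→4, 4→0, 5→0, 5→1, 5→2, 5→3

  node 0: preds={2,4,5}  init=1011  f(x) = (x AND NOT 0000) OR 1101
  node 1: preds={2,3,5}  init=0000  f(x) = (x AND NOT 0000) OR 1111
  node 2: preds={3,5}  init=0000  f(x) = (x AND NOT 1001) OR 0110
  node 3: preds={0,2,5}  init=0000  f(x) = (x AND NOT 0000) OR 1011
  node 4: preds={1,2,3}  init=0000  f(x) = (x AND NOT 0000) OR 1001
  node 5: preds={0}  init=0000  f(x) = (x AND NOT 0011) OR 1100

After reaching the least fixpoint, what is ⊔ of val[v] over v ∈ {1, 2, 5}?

1111

Trace (10 dequeues):
  [1] u=0 | in 0000 | out 1111 | prev 1011 | push {}
  [2] u=1 | in 0000 | out 1111 | prev 0000 | push {}
  [3] u=2 | in 0000 | out 0110 | prev 0000 | push {0,1}
  [4] u=3 | in 1111 | out 1111 | prev 0000 | push {2}
  [5] u=4 | in 1111 | out 1111 | prev 0000 | push {}
  [6] u=5 | in 1111 | out 1100 | prev 0000 | push {3}
  [7] u=0 | in 1111 | out 1111 | ==
  [8] u=1 | in 1111 | out 1111 | ==
  [9] u=2 | in 1111 | out 0110 | ==
  [10] u=3 | in 1111 | out 1111 | ==

Converged values:
  [0] 1111
  [1] 1111
  [2] 0110
  [3] 1111
  [4] 1111
  [5] 1100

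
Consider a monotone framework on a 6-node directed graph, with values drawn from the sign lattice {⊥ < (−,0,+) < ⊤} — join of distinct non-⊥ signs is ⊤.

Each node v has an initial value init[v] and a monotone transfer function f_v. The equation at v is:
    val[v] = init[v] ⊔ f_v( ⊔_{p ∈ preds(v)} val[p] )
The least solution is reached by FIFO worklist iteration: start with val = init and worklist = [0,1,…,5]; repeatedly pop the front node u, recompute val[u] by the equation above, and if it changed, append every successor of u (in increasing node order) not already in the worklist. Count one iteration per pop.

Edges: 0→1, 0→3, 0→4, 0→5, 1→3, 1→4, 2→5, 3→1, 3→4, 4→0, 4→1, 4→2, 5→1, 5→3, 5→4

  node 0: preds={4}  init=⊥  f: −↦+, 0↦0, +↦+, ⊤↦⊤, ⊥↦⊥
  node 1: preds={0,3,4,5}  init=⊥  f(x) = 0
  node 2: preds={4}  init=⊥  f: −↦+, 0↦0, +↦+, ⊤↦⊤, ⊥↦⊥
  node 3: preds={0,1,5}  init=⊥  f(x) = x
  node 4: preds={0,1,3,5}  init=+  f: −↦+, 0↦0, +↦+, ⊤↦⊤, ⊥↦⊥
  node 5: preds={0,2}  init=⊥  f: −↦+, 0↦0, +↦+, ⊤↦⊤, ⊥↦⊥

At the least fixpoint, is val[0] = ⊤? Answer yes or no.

Iteration log — 16 steps:
  step 1. node 0  ⊔preds=+  new=+  old=⊥  +wl: 
  step 2. node 1  ⊔preds=+  new=0  old=⊥  +wl: 
  step 3. node 2  ⊔preds=+  new=+  old=⊥  +wl: 
  step 4. node 3  ⊔preds=⊤  new=⊤  old=⊥  +wl: 1
  step 5. node 4  ⊔preds=⊤  new=⊤  old=+  +wl: 0,2
  step 6. node 5  ⊔preds=+  new=+  old=⊥  +wl: 3,4
  step 7. node 1  ⊔preds=⊤  new=0  stable
  step 8. node 0  ⊔preds=⊤  new=⊤  old=+  +wl: 1,5
  step 9. node 2  ⊔preds=⊤  new=⊤  old=+  +wl: 
  step 10. node 3  ⊔preds=⊤  new=⊤  stable
  step 11. node 4  ⊔preds=⊤  new=⊤  stable
  step 12. node 1  ⊔preds=⊤  new=0  stable
  step 13. node 5  ⊔preds=⊤  new=⊤  old=+  +wl: 1,3,4
  step 14. node 1  ⊔preds=⊤  new=0  stable
  step 15. node 3  ⊔preds=⊤  new=⊤  stable
  step 16. node 4  ⊔preds=⊤  new=⊤  stable

Least fixpoint reached:
  node 0: ⊤
  node 1: 0
  node 2: ⊤
  node 3: ⊤
  node 4: ⊤
  node 5: ⊤

yes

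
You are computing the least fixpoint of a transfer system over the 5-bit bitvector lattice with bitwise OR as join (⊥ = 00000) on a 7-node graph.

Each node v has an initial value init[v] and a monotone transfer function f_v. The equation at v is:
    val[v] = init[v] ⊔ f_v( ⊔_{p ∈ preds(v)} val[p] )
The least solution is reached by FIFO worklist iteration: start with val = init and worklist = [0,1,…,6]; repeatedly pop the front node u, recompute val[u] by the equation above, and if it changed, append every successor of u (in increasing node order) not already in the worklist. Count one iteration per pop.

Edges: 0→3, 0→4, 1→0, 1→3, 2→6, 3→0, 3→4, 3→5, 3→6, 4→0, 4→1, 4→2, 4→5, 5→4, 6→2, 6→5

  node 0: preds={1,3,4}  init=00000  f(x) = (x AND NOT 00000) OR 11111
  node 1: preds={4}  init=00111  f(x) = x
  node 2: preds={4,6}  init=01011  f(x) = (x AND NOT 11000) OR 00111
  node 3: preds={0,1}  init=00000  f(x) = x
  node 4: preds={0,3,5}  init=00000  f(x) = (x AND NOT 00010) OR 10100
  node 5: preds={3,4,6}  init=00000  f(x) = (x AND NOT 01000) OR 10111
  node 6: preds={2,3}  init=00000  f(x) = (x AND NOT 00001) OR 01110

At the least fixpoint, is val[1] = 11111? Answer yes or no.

Worklist (14 pops):
  #1 pop 0: in=00111 → 11111 (was 00000); enqueue []
  #2 pop 1: in=00000 → 00111 (no change)
  #3 pop 2: in=00000 → 01111 (was 01011); enqueue []
  #4 pop 3: in=11111 → 11111 (was 00000); enqueue [0]
  #5 pop 4: in=11111 → 11101 (was 00000); enqueue [1,2]
  #6 pop 5: in=11111 → 10111 (was 00000); enqueue [4]
  #7 pop 6: in=11111 → 11110 (was 00000); enqueue [5]
  #8 pop 0: in=11111 → 11111 (no change)
  #9 pop 1: in=11101 → 11111 (was 00111); enqueue [0,3]
  #10 pop 2: in=11111 → 01111 (no change)
  #11 pop 4: in=11111 → 11101 (no change)
  #12 pop 5: in=11111 → 10111 (no change)
  #13 pop 0: in=11111 → 11111 (no change)
  #14 pop 3: in=11111 → 11111 (no change)

Fixpoint:
  val[0] = 11111
  val[1] = 11111
  val[2] = 01111
  val[3] = 11111
  val[4] = 11101
  val[5] = 10111
  val[6] = 11110

yes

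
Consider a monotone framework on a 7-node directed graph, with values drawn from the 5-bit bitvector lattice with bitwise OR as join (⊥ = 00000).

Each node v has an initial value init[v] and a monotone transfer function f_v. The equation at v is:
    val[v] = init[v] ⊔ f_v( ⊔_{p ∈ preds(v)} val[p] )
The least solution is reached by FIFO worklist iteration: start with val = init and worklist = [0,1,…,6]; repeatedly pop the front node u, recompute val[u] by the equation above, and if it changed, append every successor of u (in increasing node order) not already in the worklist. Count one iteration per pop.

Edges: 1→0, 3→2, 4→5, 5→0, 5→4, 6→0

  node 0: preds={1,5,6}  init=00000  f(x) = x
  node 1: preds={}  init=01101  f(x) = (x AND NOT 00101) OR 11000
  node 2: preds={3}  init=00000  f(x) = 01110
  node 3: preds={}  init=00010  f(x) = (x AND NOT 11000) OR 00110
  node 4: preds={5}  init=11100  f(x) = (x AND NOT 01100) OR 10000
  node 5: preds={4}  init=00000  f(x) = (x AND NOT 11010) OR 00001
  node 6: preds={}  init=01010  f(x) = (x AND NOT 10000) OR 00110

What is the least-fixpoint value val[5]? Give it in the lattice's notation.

Trace (11 dequeues):
  [1] u=0 | in 01111 | out 01111 | prev 00000 | push {}
  [2] u=1 | in 00000 | out 11101 | prev 01101 | push {0}
  [3] u=2 | in 00010 | out 01110 | prev 00000 | push {}
  [4] u=3 | in 00000 | out 00110 | prev 00010 | push {2}
  [5] u=4 | in 00000 | out 11100 | ==
  [6] u=5 | in 11100 | out 00101 | prev 00000 | push {4}
  [7] u=6 | in 00000 | out 01110 | prev 01010 | push {}
  [8] u=0 | in 11111 | out 11111 | prev 01111 | push {}
  [9] u=2 | in 00110 | out 01110 | ==
  [10] u=4 | in 00101 | out 11101 | prev 11100 | push {5}
  [11] u=5 | in 11101 | out 00101 | ==

Converged values:
  [0] 11111
  [1] 11101
  [2] 01110
  [3] 00110
  [4] 11101
  [5] 00101
  [6] 01110

00101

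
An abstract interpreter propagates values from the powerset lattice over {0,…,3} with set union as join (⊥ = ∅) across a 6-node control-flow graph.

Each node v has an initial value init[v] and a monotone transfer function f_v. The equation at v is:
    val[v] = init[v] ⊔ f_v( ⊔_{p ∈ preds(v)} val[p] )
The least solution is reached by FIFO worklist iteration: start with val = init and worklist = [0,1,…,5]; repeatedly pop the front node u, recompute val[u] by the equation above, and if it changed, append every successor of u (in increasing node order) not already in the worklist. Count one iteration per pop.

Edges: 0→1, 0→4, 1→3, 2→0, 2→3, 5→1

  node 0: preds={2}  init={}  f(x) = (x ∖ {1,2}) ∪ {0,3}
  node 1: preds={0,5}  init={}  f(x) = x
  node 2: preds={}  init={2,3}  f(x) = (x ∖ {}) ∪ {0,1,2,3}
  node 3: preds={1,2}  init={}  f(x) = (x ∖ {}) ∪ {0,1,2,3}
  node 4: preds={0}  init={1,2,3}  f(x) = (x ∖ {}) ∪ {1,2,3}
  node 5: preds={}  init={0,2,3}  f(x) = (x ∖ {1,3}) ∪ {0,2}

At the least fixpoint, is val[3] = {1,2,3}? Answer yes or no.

Trace (7 dequeues):
  [1] u=0 | in {2,3} | out {0,3} | prev {} | push {}
  [2] u=1 | in {0,2,3} | out {0,2,3} | prev {} | push {}
  [3] u=2 | in {} | out {0,1,2,3} | prev {2,3} | push {0}
  [4] u=3 | in {0,1,2,3} | out {0,1,2,3} | prev {} | push {}
  [5] u=4 | in {0,3} | out {0,1,2,3} | prev {1,2,3} | push {}
  [6] u=5 | in {} | out {0,2,3} | ==
  [7] u=0 | in {0,1,2,3} | out {0,3} | ==

Converged values:
  [0] {0,3}
  [1] {0,2,3}
  [2] {0,1,2,3}
  [3] {0,1,2,3}
  [4] {0,1,2,3}
  [5] {0,2,3}

no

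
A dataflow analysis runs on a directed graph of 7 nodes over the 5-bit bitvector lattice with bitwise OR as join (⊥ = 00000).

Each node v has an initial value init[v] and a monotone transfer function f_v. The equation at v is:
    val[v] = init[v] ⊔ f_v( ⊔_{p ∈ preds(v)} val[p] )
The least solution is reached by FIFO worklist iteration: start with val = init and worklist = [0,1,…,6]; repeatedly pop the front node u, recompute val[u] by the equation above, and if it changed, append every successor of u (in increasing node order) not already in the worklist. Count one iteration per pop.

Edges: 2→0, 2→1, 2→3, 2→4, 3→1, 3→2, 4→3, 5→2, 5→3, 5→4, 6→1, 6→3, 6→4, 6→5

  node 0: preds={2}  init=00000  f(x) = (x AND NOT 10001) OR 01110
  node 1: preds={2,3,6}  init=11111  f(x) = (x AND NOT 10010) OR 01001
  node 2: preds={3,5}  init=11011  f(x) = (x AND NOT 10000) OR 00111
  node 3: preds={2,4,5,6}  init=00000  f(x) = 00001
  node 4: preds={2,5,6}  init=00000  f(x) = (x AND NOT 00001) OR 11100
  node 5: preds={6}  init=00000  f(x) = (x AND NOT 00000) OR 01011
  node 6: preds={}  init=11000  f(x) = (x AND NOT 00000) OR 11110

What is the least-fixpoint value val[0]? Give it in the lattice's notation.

Iteration log — 16 steps:
  step 1. node 0  ⊔preds=11011  new=01110  old=00000  +wl: 
  step 2. node 1  ⊔preds=11011  new=11111  stable
  step 3. node 2  ⊔preds=00000  new=11111  old=11011  +wl: 0,1
  step 4. node 3  ⊔preds=11111  new=00001  old=00000  +wl: 2
  step 5. node 4  ⊔preds=11111  new=11110  old=00000  +wl: 3
  step 6. node 5  ⊔preds=11000  new=11011  old=00000  +wl: 4
  step 7. node 6  ⊔preds=00000  new=11110  old=11000  +wl: 5
  step 8. node 0  ⊔preds=11111  new=01110  stable
  step 9. node 1  ⊔preds=11111  new=11111  stable
  step 10. node 2  ⊔preds=11011  new=11111  stable
  step 11. node 3  ⊔preds=11111  new=00001  stable
  step 12. node 4  ⊔preds=11111  new=11110  stable
  step 13. node 5  ⊔preds=11110  new=11111  old=11011  +wl: 2,3,4
  step 14. node 2  ⊔preds=11111  new=11111  stable
  step 15. node 3  ⊔preds=11111  new=00001  stable
  step 16. node 4  ⊔preds=11111  new=11110  stable

Least fixpoint reached:
  node 0: 01110
  node 1: 11111
  node 2: 11111
  node 3: 00001
  node 4: 11110
  node 5: 11111
  node 6: 11110

01110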